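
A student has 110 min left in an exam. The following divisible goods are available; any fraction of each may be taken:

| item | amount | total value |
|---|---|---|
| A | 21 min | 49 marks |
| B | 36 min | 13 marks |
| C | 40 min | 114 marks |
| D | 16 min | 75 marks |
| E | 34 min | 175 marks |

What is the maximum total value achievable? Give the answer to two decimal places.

Take in order of value per unit:
- E (175/34 per unit): all 34 → value 175, running total 175.00
- D (75/16 per unit): all 16 → value 75, running total 250.00
- C (114/40 per unit): all 40 → value 114, running total 364.00
- A (49/21 per unit): 20 of 21 → value 20×49/21 = 46.6667, running total 410.67
Total 410.67.

410.67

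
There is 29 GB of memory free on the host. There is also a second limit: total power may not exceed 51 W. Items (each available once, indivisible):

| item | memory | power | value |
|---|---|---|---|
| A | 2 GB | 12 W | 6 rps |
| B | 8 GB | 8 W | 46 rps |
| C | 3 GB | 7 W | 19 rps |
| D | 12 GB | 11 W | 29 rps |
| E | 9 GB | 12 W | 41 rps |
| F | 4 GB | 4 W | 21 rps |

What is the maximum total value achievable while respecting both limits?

133 rps

Feasible sets respecting both limits:
- A+B+C+E+F: memory 26, power 43, value 133
- B+C+E+F: memory 24, power 31, value 127
- A+B+C+D+F: memory 29, power 42, value 121
Best: 133 rps.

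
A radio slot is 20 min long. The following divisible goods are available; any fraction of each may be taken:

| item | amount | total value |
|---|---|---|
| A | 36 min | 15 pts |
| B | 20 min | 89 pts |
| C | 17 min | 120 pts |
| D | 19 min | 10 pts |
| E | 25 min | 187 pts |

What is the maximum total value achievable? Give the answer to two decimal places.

Take in order of value per unit:
- E (187/25 per unit): 20 of 25 → value 20×187/25 = 149.6000, running total 149.60
Total 149.60.

149.60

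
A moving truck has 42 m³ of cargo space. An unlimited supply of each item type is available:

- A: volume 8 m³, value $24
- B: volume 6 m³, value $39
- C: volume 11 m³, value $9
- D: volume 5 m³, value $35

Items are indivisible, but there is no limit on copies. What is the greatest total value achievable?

Best value-per-unit is D at 35/5; filling with it alone gives 8×35 = 280.
Optimal mix: 2×B + 6×D → volume 42, value 288.

$288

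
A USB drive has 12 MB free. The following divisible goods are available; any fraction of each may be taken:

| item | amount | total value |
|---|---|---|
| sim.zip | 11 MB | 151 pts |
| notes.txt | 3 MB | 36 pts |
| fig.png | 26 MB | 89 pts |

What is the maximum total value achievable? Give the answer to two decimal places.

163.00

Take in order of value per unit:
- sim.zip (151/11 per unit): all 11 → value 151, running total 151.00
- notes.txt (36/3 per unit): 1 of 3 → value 1×36/3 = 12.0000, running total 163.00
Total 163.00.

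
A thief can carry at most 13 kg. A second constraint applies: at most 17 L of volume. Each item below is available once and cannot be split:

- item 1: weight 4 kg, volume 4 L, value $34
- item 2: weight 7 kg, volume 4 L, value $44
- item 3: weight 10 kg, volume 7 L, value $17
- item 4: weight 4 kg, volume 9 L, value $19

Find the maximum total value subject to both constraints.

Feasible sets respecting both limits:
- item 1+item 2: weight 11, volume 8, value 78
- item 2+item 4: weight 11, volume 13, value 63
- item 1+item 4: weight 8, volume 13, value 53
- item 2: weight 7, volume 4, value 44
Best: $78.

$78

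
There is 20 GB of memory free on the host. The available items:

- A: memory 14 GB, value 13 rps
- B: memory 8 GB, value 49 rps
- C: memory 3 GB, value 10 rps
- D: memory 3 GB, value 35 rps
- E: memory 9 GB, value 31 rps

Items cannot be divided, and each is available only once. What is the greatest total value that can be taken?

115 rps

This is a 0/1 knapsack; check combinations near the capacity.
- B+D+E: memory 8+3+9=20, value 49+35+31=115
- B+C+D: memory 8+3+3=14, value 49+10+35=94
- B+C+E: memory 8+3+9=20, value 49+10+31=90
- B+D: memory 8+3=11, value 49+35=84
- B+E: memory 8+9=17, value 49+31=80
Best: 115 rps.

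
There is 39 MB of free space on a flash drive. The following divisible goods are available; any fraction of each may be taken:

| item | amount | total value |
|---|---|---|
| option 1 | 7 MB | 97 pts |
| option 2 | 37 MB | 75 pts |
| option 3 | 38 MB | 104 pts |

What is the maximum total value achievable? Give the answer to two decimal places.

Take in order of value per unit:
- option 1 (97/7 per unit): all 7 → value 97, running total 97.00
- option 3 (104/38 per unit): 32 of 38 → value 32×104/38 = 87.5789, running total 184.58
Total 184.58.

184.58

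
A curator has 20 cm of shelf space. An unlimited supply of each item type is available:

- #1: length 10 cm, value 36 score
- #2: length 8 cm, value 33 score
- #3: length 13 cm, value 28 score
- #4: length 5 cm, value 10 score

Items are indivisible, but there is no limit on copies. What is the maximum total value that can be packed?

Best value-per-unit is #2 at 33/8; filling with it alone gives 2×33 = 66.
Optimal mix: 2×#1 → length 20, value 72.

72 score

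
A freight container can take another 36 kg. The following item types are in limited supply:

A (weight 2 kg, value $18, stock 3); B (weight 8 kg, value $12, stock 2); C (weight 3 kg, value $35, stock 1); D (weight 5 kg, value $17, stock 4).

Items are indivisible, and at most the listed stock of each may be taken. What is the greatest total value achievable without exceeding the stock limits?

Top feasible selections:
- 3×A + 1×C + 4×D: weight 29, value 157
- 3×A + 1×B + 1×C + 3×D: weight 32, value 152
Best: $157.

$157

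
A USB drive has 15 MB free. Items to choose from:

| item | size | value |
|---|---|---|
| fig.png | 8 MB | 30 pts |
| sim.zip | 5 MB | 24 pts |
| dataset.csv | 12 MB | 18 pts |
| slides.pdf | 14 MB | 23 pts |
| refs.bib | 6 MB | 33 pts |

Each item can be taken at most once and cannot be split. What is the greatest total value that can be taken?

63 pts

This is a 0/1 knapsack; check combinations near the capacity.
- fig.png+refs.bib: size 8+6=14, value 30+33=63
- sim.zip+refs.bib: size 5+6=11, value 24+33=57
- fig.png+sim.zip: size 8+5=13, value 30+24=54
- refs.bib: size 6, value 33
- fig.png: size 8, value 30
Best: 63 pts.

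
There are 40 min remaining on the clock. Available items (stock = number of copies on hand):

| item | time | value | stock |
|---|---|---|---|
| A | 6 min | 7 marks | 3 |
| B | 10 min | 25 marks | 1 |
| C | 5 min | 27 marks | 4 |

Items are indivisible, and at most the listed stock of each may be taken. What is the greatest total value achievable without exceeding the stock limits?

140 marks

Top feasible selections:
- 1×A + 1×B + 4×C: time 36, value 140
- 1×B + 4×C: time 30, value 133
Best: 140 marks.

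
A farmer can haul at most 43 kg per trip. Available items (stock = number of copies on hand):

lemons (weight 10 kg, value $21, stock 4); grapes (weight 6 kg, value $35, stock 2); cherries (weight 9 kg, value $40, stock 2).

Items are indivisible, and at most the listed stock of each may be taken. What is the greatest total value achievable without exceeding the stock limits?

$171

Best selections within weight 43 and stock limits:
- 1×lemons + 2×grapes + 2×cherries: weight 40, value 171
- 2×lemons + 2×grapes + 1×cherries: weight 41, value 152
Best: $171.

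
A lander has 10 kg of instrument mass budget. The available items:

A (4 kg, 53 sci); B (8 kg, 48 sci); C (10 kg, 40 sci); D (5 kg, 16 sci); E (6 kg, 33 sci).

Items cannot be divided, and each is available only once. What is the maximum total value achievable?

86 sci

Check high-value combinations within 10 kg:
- A+E: mass 4+6=10, value 53+33=86
- A+D: mass 4+5=9, value 53+16=69
- A: mass 4, value 53
- B: mass 8, value 48
Best: 86 sci.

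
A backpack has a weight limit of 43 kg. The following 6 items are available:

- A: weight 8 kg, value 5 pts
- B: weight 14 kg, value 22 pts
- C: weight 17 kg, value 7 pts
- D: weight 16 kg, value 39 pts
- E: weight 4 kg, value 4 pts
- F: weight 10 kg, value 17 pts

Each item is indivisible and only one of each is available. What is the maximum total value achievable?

78 pts

Check high-value combinations within 43 kg:
- B+D+F: weight 14+16+10=40, value 22+39+17=78
- A+B+D+E: weight 8+14+16+4=42, value 5+22+39+4=70
- A+B+D: weight 8+14+16=38, value 5+22+39=66
- B+D+E: weight 14+16+4=34, value 22+39+4=65
- A+D+E+F: weight 8+16+4+10=38, value 5+39+4+17=65
Best: 78 pts.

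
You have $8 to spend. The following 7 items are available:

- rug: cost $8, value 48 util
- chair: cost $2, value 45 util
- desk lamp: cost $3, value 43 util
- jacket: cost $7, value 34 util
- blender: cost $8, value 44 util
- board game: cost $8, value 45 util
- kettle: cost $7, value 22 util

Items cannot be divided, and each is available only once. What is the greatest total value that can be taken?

Check high-value combinations within $8:
- chair+desk lamp: cost 2+3=5, value 45+43=88
- rug: cost 8, value 48
- chair: cost 2, value 45
- board game: cost 8, value 45
Best: 88 util.

88 util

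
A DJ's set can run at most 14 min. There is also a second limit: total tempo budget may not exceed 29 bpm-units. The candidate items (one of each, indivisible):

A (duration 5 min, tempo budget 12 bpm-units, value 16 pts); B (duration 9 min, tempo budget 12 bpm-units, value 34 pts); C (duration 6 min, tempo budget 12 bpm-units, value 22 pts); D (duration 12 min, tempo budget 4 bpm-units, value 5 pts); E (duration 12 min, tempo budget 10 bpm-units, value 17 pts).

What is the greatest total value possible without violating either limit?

50 pts

Feasible sets respecting both limits:
- A+B: duration 14, tempo budget 24, value 50
- A+C: duration 11, tempo budget 24, value 38
- B: duration 9, tempo budget 12, value 34
Best: 50 pts.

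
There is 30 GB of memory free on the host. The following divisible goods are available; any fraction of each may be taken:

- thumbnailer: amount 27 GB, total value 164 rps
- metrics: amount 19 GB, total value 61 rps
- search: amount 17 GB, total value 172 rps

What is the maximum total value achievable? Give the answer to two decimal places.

250.96

Take in order of value per unit:
- search (172/17 per unit): all 17 → value 172, running total 172.00
- thumbnailer (164/27 per unit): 13 of 27 → value 13×164/27 = 78.9630, running total 250.96
Total 250.96.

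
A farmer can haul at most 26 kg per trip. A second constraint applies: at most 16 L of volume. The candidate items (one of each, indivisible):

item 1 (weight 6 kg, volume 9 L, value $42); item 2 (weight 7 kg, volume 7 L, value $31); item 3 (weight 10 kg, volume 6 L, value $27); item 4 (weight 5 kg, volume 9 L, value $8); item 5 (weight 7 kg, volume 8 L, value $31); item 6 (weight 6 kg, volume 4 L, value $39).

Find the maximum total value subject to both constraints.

$81

Feasible sets respecting both limits:
- item 1+item 6: weight 12, volume 13, value 81
- item 1+item 2: weight 13, volume 16, value 73
- item 2+item 6: weight 13, volume 11, value 70
Best: $81.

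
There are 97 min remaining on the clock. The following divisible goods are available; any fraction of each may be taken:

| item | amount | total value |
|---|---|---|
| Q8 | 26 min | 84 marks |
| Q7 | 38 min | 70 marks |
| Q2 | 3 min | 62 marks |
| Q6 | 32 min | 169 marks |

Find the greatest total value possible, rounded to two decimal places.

Take in order of value per unit:
- Q2 (62/3 per unit): all 3 → value 62, running total 62.00
- Q6 (169/32 per unit): all 32 → value 169, running total 231.00
- Q8 (84/26 per unit): all 26 → value 84, running total 315.00
- Q7 (70/38 per unit): 36 of 38 → value 36×70/38 = 66.3158, running total 381.32
Total 381.32.

381.32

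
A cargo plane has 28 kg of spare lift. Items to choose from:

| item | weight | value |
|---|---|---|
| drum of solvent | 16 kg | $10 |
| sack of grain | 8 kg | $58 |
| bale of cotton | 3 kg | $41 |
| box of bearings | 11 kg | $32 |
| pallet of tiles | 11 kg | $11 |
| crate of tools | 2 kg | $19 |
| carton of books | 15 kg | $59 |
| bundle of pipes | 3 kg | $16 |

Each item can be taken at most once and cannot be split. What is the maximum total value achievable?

$177

This is a 0/1 knapsack; check combinations near the capacity.
- sack of grain+bale of cotton+crate of tools+carton of books: weight 8+3+2+15=28, value 58+41+19+59=177
- sack of grain+bale of cotton+box of bearings+crate of tools+bundle of pipes: weight 8+3+11+2+3=27, value 58+41+32+19+16=166
- sack of grain+bale of cotton+carton of books: weight 8+3+15=26, value 58+41+59=158
Best: $177.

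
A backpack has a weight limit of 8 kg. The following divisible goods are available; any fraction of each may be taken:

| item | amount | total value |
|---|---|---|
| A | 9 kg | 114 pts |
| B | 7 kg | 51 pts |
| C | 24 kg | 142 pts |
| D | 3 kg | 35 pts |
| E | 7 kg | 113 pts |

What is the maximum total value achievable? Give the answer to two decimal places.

125.67

Take in order of value per unit:
- E (113/7 per unit): all 7 → value 113, running total 113.00
- A (114/9 per unit): 1 of 9 → value 1×114/9 = 12.6667, running total 125.67
Total 125.67.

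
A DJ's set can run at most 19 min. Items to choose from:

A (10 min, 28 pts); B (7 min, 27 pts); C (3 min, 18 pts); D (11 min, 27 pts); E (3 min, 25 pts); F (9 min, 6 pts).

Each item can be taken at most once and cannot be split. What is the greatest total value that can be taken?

Check high-value combinations within 19 min:
- A+C+E: duration 10+3+3=16, value 28+18+25=71
- B+C+E: duration 7+3+3=13, value 27+18+25=70
- C+D+E: duration 3+11+3=17, value 18+27+25=70
- B+E+F: duration 7+3+9=19, value 27+25+6=58
- A+B: duration 10+7=17, value 28+27=55
Best: 71 pts.

71 pts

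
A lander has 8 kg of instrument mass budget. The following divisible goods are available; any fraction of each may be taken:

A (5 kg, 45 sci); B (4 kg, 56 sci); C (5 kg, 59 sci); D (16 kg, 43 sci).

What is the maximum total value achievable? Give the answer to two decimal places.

Take in order of value per unit:
- B (56/4 per unit): all 4 → value 56, running total 56.00
- C (59/5 per unit): 4 of 5 → value 4×59/5 = 47.2000, running total 103.20
Total 103.20.

103.20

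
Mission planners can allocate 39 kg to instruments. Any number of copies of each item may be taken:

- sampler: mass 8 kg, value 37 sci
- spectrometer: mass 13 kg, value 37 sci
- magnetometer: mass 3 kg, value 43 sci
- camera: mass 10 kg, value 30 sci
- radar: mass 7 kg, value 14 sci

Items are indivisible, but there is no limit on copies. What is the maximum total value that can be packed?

559 sci

Best value-per-unit is magnetometer at 43/3, and filling with it alone uses mass 13×3=39. No mix of the others beats 13×43 = 559.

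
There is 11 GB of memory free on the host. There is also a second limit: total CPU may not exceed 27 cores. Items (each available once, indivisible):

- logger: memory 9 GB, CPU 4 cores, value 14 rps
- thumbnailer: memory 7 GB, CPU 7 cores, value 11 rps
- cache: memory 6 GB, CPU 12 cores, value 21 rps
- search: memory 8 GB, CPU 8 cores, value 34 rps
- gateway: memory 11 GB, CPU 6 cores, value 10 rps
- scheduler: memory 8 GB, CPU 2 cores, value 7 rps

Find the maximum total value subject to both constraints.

34 rps

Feasible sets respecting both limits:
- search: memory 8, CPU 8, value 34
- cache: memory 6, CPU 12, value 21
- logger: memory 9, CPU 4, value 14
Best: 34 rps.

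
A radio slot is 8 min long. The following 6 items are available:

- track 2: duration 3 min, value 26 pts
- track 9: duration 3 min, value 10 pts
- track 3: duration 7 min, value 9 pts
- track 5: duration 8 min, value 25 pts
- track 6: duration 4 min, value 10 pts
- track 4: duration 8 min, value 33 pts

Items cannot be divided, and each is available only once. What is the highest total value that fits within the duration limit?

Check high-value combinations within 8 min:
- track 2+track 9: duration 3+3=6, value 26+10=36
- track 2+track 6: duration 3+4=7, value 26+10=36
- track 4: duration 8, value 33
Best: 36 pts.

36 pts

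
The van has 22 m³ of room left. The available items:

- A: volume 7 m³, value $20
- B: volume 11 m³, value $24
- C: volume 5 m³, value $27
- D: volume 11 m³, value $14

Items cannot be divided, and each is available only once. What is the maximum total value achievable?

$51

Check high-value combinations within 22 m³:
- B+C: volume 11+5=16, value 24+27=51
- A+C: volume 7+5=12, value 20+27=47
- A+B: volume 7+11=18, value 20+24=44
- C+D: volume 5+11=16, value 27+14=41
- B+D: volume 11+11=22, value 24+14=38
Best: $51.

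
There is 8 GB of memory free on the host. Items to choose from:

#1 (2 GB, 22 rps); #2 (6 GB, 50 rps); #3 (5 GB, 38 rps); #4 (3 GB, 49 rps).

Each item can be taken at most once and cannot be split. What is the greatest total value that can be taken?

This is a 0/1 knapsack; check combinations near the capacity.
- #3+#4: memory 5+3=8, value 38+49=87
- #1+#2: memory 2+6=8, value 22+50=72
- #1+#4: memory 2+3=5, value 22+49=71
- #1+#3: memory 2+5=7, value 22+38=60
- #2: memory 6, value 50
Best: 87 rps.

87 rps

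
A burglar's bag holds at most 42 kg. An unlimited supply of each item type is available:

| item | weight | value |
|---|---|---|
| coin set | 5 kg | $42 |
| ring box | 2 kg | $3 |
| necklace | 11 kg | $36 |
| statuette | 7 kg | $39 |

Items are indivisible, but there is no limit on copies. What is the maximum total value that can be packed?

Best value-per-unit is coin set at 42/5; filling with it alone gives 8×42 = 336.
Optimal mix: 8×coin set + 1×ring box → weight 42, value 339.

$339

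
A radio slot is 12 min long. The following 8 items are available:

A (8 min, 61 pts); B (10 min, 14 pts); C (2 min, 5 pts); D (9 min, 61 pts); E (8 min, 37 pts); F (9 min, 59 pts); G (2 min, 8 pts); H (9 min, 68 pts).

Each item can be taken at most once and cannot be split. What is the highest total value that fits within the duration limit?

This is a 0/1 knapsack; check combinations near the capacity.
- G+H: duration 2+9=11, value 8+68=76
- A+C+G: duration 8+2+2=12, value 61+5+8=74
- C+H: duration 2+9=11, value 5+68=73
Best: 76 pts.

76 pts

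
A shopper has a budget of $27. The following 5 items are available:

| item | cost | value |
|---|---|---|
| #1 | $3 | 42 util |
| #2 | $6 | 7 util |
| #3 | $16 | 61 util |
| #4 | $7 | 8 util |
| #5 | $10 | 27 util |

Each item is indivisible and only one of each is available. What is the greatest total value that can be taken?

111 util

Check high-value combinations within $27:
- #1+#3+#4: cost 3+16+7=26, value 42+61+8=111
- #1+#2+#3: cost 3+6+16=25, value 42+7+61=110
- #1+#3: cost 3+16=19, value 42+61=103
- #3+#5: cost 16+10=26, value 61+27=88
Best: 111 util.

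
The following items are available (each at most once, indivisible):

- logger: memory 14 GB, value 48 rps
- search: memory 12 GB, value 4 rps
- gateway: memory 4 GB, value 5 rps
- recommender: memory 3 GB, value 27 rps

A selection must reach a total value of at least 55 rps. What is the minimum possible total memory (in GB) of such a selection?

Subsets with value ≥ 55, sorted by total memory:
- logger+recommender: memory 17, value 75
- logger+gateway+recommender: memory 21, value 80
Minimum memory: 17 GB.

17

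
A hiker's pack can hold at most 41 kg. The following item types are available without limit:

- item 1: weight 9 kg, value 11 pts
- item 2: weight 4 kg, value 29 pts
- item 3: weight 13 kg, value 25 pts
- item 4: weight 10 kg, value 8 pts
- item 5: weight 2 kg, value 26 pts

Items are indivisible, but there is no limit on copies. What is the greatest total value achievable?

520 pts

Best value-per-unit is item 5 at 26/2, and filling with it alone uses weight 20×2=40. No mix of the others beats 20×26 = 520.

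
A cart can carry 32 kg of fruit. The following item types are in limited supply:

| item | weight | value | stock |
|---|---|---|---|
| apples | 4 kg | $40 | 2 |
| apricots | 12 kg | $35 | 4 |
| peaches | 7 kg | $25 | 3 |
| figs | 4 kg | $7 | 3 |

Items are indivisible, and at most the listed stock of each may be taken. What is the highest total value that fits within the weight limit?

$155

Top feasible selections:
- 2×apples + 3×peaches: weight 29, value 155
- 2×apples + 2×apricots: weight 32, value 150
- 2×apples + 1×apricots + 1×peaches + 1×figs: weight 31, value 147
- 2×apples + 2×peaches + 2×figs: weight 30, value 144
Best: $155.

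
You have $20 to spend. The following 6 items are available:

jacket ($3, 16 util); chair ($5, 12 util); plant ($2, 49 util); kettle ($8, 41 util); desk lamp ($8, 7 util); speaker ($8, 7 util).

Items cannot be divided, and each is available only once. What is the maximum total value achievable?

Check high-value combinations within $20:
- jacket+chair+plant+kettle: cost 3+5+2+8=18, value 16+12+49+41=118
- jacket+plant+kettle: cost 3+2+8=13, value 16+49+41=106
- chair+plant+kettle: cost 5+2+8=15, value 12+49+41=102
- plant+kettle+desk lamp: cost 2+8+8=18, value 49+41+7=97
Best: 118 util.

118 util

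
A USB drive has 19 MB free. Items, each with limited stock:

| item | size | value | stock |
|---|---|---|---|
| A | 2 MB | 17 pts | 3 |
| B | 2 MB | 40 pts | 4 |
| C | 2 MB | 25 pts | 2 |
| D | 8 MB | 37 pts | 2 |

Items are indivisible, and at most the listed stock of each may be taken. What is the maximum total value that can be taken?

261 pts

Top feasible selections:
- 3×A + 4×B + 2×C: size 18, value 261
- 2×A + 4×B + 2×C: size 16, value 244
- 3×A + 4×B + 1×C: size 16, value 236
Best: 261 pts.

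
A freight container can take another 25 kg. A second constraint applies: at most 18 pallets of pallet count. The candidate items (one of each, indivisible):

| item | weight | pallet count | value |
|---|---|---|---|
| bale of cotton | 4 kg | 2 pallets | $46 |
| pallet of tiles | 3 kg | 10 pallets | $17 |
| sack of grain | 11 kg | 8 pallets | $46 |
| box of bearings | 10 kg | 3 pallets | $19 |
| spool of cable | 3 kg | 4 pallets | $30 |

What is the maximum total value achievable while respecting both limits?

$122

Feasible sets respecting both limits:
- bale of cotton+sack of grain+spool of cable: weight 18, pallet count 14, value 122
- bale of cotton+sack of grain+box of bearings: weight 25, pallet count 13, value 111
- bale of cotton+box of bearings+spool of cable: weight 17, pallet count 9, value 95
- sack of grain+box of bearings+spool of cable: weight 24, pallet count 15, value 95
Best: $122.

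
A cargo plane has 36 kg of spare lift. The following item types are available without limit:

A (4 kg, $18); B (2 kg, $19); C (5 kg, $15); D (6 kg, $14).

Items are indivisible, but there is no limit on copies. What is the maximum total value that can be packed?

$342

Best value-per-unit is B at 19/2, and filling with it alone uses weight 18×2=36. No mix of the others beats 18×19 = 342.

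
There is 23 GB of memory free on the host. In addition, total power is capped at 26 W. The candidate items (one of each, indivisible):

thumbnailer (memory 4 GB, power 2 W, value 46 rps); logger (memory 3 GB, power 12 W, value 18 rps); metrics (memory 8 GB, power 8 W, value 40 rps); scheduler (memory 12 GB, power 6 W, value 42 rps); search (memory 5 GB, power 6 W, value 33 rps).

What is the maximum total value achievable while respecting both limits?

Feasible sets respecting both limits:
- thumbnailer+scheduler+search: memory 21, power 14, value 121
- thumbnailer+metrics+search: memory 17, power 16, value 119
- thumbnailer+logger+scheduler: memory 19, power 20, value 106
- thumbnailer+logger+metrics: memory 15, power 22, value 104
Best: 121 rps.

121 rps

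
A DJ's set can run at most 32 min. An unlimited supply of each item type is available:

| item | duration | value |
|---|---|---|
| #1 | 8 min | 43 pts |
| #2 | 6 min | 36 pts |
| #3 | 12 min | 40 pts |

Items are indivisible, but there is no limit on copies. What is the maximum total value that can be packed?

Best value-per-unit is #2 at 36/6; filling with it alone gives 5×36 = 180.
Optimal mix: 1×#1 + 4×#2 → duration 32, value 187.

187 pts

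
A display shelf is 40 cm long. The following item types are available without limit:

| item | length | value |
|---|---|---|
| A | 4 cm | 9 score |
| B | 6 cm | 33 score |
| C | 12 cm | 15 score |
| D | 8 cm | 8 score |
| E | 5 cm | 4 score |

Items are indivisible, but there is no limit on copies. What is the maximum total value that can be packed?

207 score

Best value-per-unit is B at 33/6; filling with it alone gives 6×33 = 198.
Optimal mix: 1×A + 6×B → length 40, value 207.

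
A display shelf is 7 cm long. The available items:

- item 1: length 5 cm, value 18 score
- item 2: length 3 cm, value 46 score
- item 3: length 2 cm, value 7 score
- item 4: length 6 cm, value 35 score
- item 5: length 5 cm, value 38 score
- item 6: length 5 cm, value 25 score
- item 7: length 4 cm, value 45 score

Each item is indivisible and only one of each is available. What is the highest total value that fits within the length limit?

Check high-value combinations within 7 cm:
- item 2+item 7: length 3+4=7, value 46+45=91
- item 2+item 3: length 3+2=5, value 46+7=53
- item 3+item 7: length 2+4=6, value 7+45=52
- item 2: length 3, value 46
- item 7: length 4, value 45
Best: 91 score.

91 score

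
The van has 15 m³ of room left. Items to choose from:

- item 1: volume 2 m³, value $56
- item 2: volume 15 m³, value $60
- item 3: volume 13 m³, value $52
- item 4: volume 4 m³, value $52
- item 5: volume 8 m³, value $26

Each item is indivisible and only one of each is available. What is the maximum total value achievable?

Check high-value combinations within 15 m³:
- item 1+item 4+item 5: volume 2+4+8=14, value 56+52+26=134
- item 1+item 4: volume 2+4=6, value 56+52=108
- item 1+item 3: volume 2+13=15, value 56+52=108
Best: $134.

$134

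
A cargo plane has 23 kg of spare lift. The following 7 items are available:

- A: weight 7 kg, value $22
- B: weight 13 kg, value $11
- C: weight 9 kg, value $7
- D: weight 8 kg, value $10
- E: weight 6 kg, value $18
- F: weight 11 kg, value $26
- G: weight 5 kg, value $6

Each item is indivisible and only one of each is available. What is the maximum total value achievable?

$54

This is a 0/1 knapsack; check combinations near the capacity.
- A+F+G: weight 7+11+5=23, value 22+26+6=54
- A+D+E: weight 7+8+6=21, value 22+10+18=50
- E+F+G: weight 6+11+5=22, value 18+26+6=50
- A+F: weight 7+11=18, value 22+26=48
- A+C+E: weight 7+9+6=22, value 22+7+18=47
Best: $54.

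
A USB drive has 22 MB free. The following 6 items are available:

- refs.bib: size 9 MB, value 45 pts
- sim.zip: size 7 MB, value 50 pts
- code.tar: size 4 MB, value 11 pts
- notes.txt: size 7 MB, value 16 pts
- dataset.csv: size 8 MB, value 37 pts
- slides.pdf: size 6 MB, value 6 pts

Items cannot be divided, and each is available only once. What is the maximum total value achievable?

106 pts

Check high-value combinations within 22 MB:
- refs.bib+sim.zip+code.tar: size 9+7+4=20, value 45+50+11=106
- sim.zip+notes.txt+dataset.csv: size 7+7+8=22, value 50+16+37=103
- refs.bib+sim.zip+slides.pdf: size 9+7+6=22, value 45+50+6=101
- sim.zip+code.tar+dataset.csv: size 7+4+8=19, value 50+11+37=98
- refs.bib+sim.zip: size 9+7=16, value 45+50=95
Best: 106 pts.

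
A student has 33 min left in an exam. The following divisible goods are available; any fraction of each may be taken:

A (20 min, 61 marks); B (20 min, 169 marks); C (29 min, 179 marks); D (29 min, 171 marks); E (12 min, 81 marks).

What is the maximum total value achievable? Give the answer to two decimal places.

Take in order of value per unit:
- B (169/20 per unit): all 20 → value 169, running total 169.00
- E (81/12 per unit): all 12 → value 81, running total 250.00
- C (179/29 per unit): 1 of 29 → value 1×179/29 = 6.1724, running total 256.17
Total 256.17.

256.17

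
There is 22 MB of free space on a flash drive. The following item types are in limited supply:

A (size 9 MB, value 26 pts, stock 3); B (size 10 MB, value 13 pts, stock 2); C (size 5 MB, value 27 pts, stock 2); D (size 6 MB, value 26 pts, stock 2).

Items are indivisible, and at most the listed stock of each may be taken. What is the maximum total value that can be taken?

Top feasible selections:
- 2×C + 2×D: size 22, value 106
- 2×C + 1×D: size 16, value 80
- 1×A + 2×C: size 19, value 80
- 1×C + 2×D: size 17, value 79
Best: 106 pts.

106 pts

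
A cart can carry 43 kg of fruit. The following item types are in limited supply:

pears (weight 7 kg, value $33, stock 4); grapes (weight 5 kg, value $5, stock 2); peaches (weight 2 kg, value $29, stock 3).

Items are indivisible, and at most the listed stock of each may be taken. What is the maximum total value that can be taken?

$224

Best selections within weight 43 and stock limits:
- 4×pears + 1×grapes + 3×peaches: weight 39, value 224
- 4×pears + 3×peaches: weight 34, value 219
- 4×pears + 2×grapes + 2×peaches: weight 42, value 200
- 3×pears + 2×grapes + 3×peaches: weight 37, value 196
Best: $224.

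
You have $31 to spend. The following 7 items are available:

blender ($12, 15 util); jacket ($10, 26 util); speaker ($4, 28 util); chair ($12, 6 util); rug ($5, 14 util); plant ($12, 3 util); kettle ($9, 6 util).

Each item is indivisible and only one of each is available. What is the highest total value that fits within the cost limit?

Check high-value combinations within $31:
- blender+jacket+speaker+rug: cost 12+10+4+5=31, value 15+26+28+14=83
- jacket+speaker+rug+kettle: cost 10+4+5+9=28, value 26+28+14+6=74
- jacket+speaker+chair+rug: cost 10+4+12+5=31, value 26+28+6+14=74
- jacket+speaker+rug+plant: cost 10+4+5+12=31, value 26+28+14+3=71
Best: 83 util.

83 util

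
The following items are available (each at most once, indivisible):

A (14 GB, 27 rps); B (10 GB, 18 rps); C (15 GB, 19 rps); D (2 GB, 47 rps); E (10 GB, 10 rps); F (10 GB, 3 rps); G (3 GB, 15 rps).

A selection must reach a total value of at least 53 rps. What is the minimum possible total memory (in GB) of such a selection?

Subsets with value ≥ 53, sorted by total memory:
- D+G: memory 5, value 62
- B+D: memory 12, value 65
- D+E: memory 12, value 57
Minimum memory: 5 GB.

5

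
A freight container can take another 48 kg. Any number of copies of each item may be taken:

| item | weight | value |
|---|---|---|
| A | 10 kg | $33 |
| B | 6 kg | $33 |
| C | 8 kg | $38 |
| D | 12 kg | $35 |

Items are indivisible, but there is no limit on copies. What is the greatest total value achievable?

Best value-per-unit is B at 33/6, and filling with it alone uses weight 8×6=48. No mix of the others beats 8×33 = 264.

$264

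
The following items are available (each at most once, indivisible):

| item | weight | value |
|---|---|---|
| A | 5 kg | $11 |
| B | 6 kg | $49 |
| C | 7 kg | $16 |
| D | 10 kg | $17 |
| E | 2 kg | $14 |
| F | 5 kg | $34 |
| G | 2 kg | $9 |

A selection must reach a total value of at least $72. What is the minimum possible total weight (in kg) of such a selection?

Subsets with value ≥ 72, sorted by total weight:
- B+E+G: weight 10, value 72
- B+F: weight 11, value 83
- B+E+F: weight 13, value 97
Minimum weight: 10 kg.

10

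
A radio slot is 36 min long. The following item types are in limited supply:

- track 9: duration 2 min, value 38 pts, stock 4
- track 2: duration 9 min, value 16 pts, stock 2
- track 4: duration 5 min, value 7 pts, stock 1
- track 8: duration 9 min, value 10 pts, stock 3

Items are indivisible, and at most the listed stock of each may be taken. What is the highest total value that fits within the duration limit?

Best selections within duration 36 and stock limits:
- 4×track 9 + 2×track 2 + 1×track 8: duration 35, value 194
- 4×track 9 + 2×track 2 + 1×track 4: duration 31, value 191
- 4×track 9 + 1×track 2 + 2×track 8: duration 35, value 188
Best: 194 pts.

194 pts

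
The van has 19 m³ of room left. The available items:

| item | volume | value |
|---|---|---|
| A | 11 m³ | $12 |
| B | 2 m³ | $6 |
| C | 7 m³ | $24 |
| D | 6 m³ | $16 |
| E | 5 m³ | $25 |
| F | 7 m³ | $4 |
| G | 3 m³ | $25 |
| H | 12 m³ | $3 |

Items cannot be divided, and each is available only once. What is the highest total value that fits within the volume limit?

$80

Check high-value combinations within 19 m³:
- B+C+E+G: volume 2+7+5+3=17, value 6+24+25+25=80
- C+E+G: volume 7+5+3=15, value 24+25+25=74
- B+D+E+G: volume 2+6+5+3=16, value 6+16+25+25=72
- B+C+D+G: volume 2+7+6+3=18, value 6+24+16+25=71
- D+E+G: volume 6+5+3=14, value 16+25+25=66
Best: $80.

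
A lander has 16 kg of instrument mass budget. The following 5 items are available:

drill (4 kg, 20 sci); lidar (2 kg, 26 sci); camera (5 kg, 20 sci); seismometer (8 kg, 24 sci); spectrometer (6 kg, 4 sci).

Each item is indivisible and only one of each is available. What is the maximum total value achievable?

70 sci

Check high-value combinations within 16 kg:
- drill+lidar+seismometer: mass 4+2+8=14, value 20+26+24=70
- lidar+camera+seismometer: mass 2+5+8=15, value 26+20+24=70
- drill+lidar+camera: mass 4+2+5=11, value 20+26+20=66
- lidar+seismometer+spectrometer: mass 2+8+6=16, value 26+24+4=54
Best: 70 sci.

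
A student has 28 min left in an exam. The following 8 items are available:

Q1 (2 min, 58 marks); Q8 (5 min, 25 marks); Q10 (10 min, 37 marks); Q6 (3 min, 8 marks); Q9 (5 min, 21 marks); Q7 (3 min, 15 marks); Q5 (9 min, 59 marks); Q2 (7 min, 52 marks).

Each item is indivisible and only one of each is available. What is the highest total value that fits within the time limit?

This is a 0/1 knapsack; check combinations near the capacity.
- Q1+Q8+Q9+Q5+Q2: time 2+5+5+9+7=28, value 58+25+21+59+52=215
- Q1+Q8+Q7+Q5+Q2: time 2+5+3+9+7=26, value 58+25+15+59+52=209
- Q1+Q10+Q5+Q2: time 2+10+9+7=28, value 58+37+59+52=206
- Q1+Q9+Q7+Q5+Q2: time 2+5+3+9+7=26, value 58+21+15+59+52=205
Best: 215 marks.

215 marks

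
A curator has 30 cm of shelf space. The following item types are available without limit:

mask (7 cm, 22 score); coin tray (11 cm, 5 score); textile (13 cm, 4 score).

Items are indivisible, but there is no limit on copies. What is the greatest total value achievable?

88 score

Best value-per-unit is mask at 22/7, and filling with it alone uses length 4×7=28. No mix of the others beats 4×22 = 88.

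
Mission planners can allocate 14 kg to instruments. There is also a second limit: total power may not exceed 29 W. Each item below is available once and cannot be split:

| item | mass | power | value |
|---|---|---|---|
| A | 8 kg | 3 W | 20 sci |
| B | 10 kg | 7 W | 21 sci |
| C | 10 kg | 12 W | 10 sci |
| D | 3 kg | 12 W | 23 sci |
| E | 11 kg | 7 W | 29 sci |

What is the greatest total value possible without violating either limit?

Feasible sets respecting both limits:
- D+E: mass 14, power 19, value 52
- B+D: mass 13, power 19, value 44
- A+D: mass 11, power 15, value 43
- C+D: mass 13, power 24, value 33
Best: 52 sci.

52 sci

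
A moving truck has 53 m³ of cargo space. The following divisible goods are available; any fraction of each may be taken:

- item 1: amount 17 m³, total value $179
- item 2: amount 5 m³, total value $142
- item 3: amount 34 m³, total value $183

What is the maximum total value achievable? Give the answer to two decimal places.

Take in order of value per unit:
- item 2 (142/5 per unit): all 5 → value 142, running total 142.00
- item 1 (179/17 per unit): all 17 → value 179, running total 321.00
- item 3 (183/34 per unit): 31 of 34 → value 31×183/34 = 166.8529, running total 487.85
Total 487.85.

487.85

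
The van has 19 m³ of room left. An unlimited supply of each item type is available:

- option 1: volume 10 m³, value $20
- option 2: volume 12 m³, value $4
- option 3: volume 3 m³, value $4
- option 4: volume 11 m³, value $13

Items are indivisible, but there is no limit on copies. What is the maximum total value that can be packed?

Best value-per-unit is option 1 at 20/10; filling with it alone gives 1×20 = 20.
Optimal mix: 1×option 1 + 3×option 3 → volume 19, value 32.

$32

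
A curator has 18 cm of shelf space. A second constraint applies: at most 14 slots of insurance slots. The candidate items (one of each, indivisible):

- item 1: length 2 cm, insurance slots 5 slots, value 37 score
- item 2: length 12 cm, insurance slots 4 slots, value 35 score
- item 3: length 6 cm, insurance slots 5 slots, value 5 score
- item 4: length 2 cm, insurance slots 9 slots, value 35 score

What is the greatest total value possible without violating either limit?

72 score

Feasible sets respecting both limits:
- item 1+item 2: length 14, insurance slots 9, value 72
- item 1+item 4: length 4, insurance slots 14, value 72
- item 2+item 4: length 14, insurance slots 13, value 70
- item 1+item 3: length 8, insurance slots 10, value 42
Best: 72 score.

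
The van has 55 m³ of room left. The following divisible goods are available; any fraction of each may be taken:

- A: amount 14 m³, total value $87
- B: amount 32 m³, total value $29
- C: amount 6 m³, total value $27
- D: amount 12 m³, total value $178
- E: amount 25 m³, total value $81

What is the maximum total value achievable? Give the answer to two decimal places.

Take in order of value per unit:
- D (178/12 per unit): all 12 → value 178, running total 178.00
- A (87/14 per unit): all 14 → value 87, running total 265.00
- C (27/6 per unit): all 6 → value 27, running total 292.00
- E (81/25 per unit): 23 of 25 → value 23×81/25 = 74.5200, running total 366.52
Total 366.52.

366.52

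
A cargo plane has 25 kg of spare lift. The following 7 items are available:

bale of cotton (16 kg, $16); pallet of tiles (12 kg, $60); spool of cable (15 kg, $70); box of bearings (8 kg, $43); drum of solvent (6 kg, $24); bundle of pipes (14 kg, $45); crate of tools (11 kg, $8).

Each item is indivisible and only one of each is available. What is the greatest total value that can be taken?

This is a 0/1 knapsack; check combinations near the capacity.
- spool of cable+box of bearings: weight 15+8=23, value 70+43=113
- pallet of tiles+box of bearings: weight 12+8=20, value 60+43=103
- spool of cable+drum of solvent: weight 15+6=21, value 70+24=94
- box of bearings+bundle of pipes: weight 8+14=22, value 43+45=88
Best: $113.

$113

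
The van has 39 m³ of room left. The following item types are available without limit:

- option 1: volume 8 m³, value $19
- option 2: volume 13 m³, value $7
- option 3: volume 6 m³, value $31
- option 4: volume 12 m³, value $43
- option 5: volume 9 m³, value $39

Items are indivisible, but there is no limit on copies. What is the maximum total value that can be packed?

$194

Best value-per-unit is option 3 at 31/6; filling with it alone gives 6×31 = 186.
Optimal mix: 5×option 3 + 1×option 5 → volume 39, value 194.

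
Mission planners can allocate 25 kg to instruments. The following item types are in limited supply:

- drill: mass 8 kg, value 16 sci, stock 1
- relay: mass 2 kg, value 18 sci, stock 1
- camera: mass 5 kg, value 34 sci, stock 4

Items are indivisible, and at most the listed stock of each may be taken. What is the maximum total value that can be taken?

154 sci

Best selections within mass 25 and stock limits:
- 1×relay + 4×camera: mass 22, value 154
- 4×camera: mass 20, value 136
- 1×drill + 1×relay + 3×camera: mass 25, value 136
- 1×relay + 3×camera: mass 17, value 120
Best: 154 sci.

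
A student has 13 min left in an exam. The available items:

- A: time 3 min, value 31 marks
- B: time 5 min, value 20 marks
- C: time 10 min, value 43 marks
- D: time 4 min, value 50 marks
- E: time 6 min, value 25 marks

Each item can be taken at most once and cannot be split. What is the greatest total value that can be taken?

106 marks

This is a 0/1 knapsack; check combinations near the capacity.
- A+D+E: time 3+4+6=13, value 31+50+25=106
- A+B+D: time 3+5+4=12, value 31+20+50=101
- A+D: time 3+4=7, value 31+50=81
Best: 106 marks.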